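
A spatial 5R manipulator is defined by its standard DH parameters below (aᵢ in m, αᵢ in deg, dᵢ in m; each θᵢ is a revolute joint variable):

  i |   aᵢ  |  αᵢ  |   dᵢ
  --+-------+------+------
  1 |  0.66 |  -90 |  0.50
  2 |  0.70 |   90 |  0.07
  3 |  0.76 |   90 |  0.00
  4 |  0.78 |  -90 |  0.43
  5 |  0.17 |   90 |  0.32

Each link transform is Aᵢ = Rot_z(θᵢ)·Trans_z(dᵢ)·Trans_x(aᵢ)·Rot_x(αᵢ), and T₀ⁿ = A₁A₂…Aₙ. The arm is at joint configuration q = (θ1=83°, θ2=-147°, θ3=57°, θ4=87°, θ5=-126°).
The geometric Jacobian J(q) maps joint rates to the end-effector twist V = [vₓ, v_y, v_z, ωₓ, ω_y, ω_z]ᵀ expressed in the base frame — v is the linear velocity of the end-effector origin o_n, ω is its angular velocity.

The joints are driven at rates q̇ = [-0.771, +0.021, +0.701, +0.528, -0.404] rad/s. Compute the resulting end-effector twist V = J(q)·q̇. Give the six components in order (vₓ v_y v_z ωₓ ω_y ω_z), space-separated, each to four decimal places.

o_n = [-0.2714, -0.8963, 0.6981]
J₁: ẑ×o_n = [0.8963, -0.2714, 0.0000], ω = ẑ
J2: z=[-0.9925, 0.1219, 0.0000] o=[0.0804, 0.6551, 0.5000] → [0.0241, 0.1966, 1.5827, -0.9925, 0.1219, 0.0000]
J3: z=[-0.0664, -0.5406, -0.8387] o=[-0.0606, 0.0809, 0.8812] → [-0.7205, 0.1646, -0.0491, -0.0664, -0.5406, -0.8387]
J4: z=[0.4549, -0.7645, 0.4568] o=[-0.7355, -0.1860, 1.1067] → [0.6369, 0.3979, 0.0317, 0.4549, -0.7645, 0.4568]
J5: z=[0.8834, 0.3224, -0.3401] o=[-0.6279, -0.9501, 0.6619] → [0.0299, -0.1532, -0.0674, 0.8834, 0.3224, -0.3401]
V = J·q̇ = [-0.8715, 0.6007, 0.0428, -0.1841, -0.9103, -0.9803]

-0.8715 0.6007 0.0428 -0.1841 -0.9103 -0.9803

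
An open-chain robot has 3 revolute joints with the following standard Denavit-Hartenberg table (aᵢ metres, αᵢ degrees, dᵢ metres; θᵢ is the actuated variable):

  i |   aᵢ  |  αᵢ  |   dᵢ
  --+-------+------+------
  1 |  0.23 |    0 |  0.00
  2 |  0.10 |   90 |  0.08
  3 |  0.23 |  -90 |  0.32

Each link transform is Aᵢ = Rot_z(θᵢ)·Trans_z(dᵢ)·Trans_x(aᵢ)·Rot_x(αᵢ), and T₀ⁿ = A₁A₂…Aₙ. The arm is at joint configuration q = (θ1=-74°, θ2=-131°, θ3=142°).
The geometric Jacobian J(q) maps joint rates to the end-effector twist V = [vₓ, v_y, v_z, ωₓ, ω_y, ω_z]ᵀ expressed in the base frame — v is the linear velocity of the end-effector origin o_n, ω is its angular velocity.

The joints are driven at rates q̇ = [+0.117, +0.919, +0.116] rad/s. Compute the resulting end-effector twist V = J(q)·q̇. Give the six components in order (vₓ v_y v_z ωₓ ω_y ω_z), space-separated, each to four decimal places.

o_n = [0.2723, 0.0346, 0.2216]
J₁: ẑ×o_n = [-0.0346, 0.2723, 0.0000], ω = ẑ
J2: z=[0.0000, 0.0000, 1.0000] o=[0.0634, -0.2211, 0.0000] → [-0.2557, 0.2089, 0.0000, 0.0000, 0.0000, 1.0000]
J3: z=[0.4226, 0.9063, 0.0000] o=[-0.0272, -0.1788, 0.0800] → [0.1283, -0.0598, -0.1812, 0.4226, 0.9063, 0.0000]
V = J·q̇ = [-0.2241, 0.2169, -0.0210, 0.0490, 0.1051, 1.0360]

-0.2241 0.2169 -0.0210 0.0490 0.1051 1.0360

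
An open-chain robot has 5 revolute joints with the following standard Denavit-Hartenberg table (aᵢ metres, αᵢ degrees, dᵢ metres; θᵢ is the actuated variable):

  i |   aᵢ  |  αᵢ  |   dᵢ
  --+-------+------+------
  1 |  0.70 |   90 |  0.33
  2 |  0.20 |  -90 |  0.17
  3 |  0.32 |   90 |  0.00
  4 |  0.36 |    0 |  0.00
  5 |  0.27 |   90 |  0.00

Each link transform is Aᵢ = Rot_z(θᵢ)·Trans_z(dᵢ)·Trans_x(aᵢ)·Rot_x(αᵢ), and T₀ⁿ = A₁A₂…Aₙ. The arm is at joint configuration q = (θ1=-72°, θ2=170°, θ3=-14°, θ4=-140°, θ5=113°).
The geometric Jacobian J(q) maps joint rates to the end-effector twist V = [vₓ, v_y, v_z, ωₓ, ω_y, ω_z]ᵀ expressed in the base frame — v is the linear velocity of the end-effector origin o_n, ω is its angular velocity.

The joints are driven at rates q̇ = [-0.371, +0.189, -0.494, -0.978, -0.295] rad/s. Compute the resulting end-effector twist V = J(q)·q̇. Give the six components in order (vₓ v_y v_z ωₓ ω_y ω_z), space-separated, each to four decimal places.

o_n = [-0.1369, -0.3519, 0.7613]
J₁: ẑ×o_n = [0.3519, -0.1369, 0.0000], ω = ẑ
J2: z=[-0.9511, -0.3090, 0.0000] o=[0.2163, -0.6657, 0.3300] → [-0.1333, 0.4102, -0.4076, -0.9511, -0.3090, 0.0000]
J3: z=[-0.0537, 0.1651, -0.9848] o=[-0.0062, -0.5310, 0.3647] → [0.2418, 0.1499, 0.0120, -0.0537, 0.1651, -0.9848]
J4: z=[-0.8492, -0.5264, -0.0420] o=[-0.1743, -0.2641, 0.4186] → [-0.1841, 0.2894, 0.0943, -0.8492, -0.5264, -0.0420]
J5: z=[-0.8492, -0.5264, -0.0420] o=[-0.0170, -0.5323, 0.6001] → [-0.0773, 0.1420, -0.2163, -0.8492, -0.5264, -0.0420]
V = J·q̇ = [-0.0724, -0.2707, -0.1114, 0.9278, 0.5301, 0.1690]

-0.0724 -0.2707 -0.1114 0.9278 0.5301 0.1690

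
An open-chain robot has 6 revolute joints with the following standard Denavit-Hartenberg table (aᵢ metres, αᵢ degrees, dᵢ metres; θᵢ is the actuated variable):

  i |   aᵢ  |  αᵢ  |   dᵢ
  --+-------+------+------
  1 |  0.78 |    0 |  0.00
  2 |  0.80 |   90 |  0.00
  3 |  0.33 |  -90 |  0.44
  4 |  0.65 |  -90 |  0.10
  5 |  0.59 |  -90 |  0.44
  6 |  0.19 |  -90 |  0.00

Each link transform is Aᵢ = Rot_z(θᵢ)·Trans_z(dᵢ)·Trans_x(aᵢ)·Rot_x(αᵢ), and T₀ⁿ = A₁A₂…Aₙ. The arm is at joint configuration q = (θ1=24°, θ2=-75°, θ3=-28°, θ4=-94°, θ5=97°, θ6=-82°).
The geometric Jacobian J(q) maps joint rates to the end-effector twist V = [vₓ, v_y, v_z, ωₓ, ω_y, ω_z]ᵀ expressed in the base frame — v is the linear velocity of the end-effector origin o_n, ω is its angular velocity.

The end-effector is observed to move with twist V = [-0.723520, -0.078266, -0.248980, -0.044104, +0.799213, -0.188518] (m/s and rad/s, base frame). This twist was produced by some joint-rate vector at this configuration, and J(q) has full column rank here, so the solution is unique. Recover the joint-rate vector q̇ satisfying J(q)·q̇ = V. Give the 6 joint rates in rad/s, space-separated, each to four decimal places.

o_n = [0.7524, -1.4120, -0.8822]
J₁: ẑ×o_n = [1.4120, 0.7524, -0.0000], ω = ẑ
J2: z=[0.0000, 0.0000, 1.0000] o=[0.7126, 0.3173, 0.0000] → [1.7292, 0.0398, -0.0000, 0.0000, 0.0000, 1.0000]
J3: z=[-0.7771, -0.6293, 0.0000] o=[1.2160, -0.3045, 0.0000] → [0.5552, -0.6856, 0.5689, -0.7771, -0.6293, 0.0000]
J4: z=[0.2954, -0.3648, 0.8829] o=[1.0574, -0.8078, -0.1549] → [0.7988, -0.0545, -0.2898, 0.2954, -0.3648, 0.8829]
J5: z=[0.5001, -0.7284, -0.4683] o=[0.5579, -1.2212, -0.0453] → [0.5202, 0.3274, 0.0463, 0.5001, -0.7284, -0.4683]
J6: z=[0.8440, 0.5311, 0.0751] o=[0.6634, -1.2864, -0.7708] → [-0.0497, 0.1007, -0.1533, 0.8440, 0.5311, 0.0751]
q̇ = J⁺·V = [-0.6020, 0.6520, -0.7240, -0.4800, -0.4420, -0.2890]

-0.6020 0.6520 -0.7240 -0.4800 -0.4420 -0.2890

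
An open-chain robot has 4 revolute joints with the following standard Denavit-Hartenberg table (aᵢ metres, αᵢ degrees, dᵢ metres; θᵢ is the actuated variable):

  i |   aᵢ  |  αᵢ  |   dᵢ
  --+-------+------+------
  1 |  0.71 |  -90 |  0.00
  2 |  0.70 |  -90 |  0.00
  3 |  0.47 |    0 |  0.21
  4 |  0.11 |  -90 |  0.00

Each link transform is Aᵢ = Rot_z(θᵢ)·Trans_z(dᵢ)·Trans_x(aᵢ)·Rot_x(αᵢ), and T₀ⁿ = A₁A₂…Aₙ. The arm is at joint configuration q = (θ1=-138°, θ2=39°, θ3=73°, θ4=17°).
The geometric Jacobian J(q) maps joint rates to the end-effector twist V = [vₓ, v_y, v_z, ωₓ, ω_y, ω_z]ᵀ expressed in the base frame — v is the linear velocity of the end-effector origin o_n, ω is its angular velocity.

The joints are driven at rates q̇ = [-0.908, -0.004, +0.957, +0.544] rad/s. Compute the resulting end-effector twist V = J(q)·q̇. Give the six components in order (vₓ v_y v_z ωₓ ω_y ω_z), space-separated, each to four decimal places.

o_n = [-1.2874, -0.4064, -0.6902]
J₁: ẑ×o_n = [0.4064, -1.2874, 0.0000], ω = ẑ
J2: z=[0.6691, -0.7431, 0.0000] o=[-0.5276, -0.4751, 0.0000] → [0.5129, 0.4618, -0.5186, 0.6691, -0.7431, 0.0000]
J3: z=[0.4677, 0.4211, -0.7771] o=[-0.9319, -0.8391, -0.4405] → [0.2312, 0.3930, 0.3521, 0.4677, 0.4211, -0.7771]
J4: z=[0.4677, 0.4211, -0.7771] o=[-1.2138, -0.4881, -0.6902] → [0.0635, 0.0572, 0.0692, 0.4677, 0.4211, -0.7771]
V = J·q̇ = [-0.1152, 1.5744, 0.3767, 0.6993, 0.6350, -2.0745]

-0.1152 1.5744 0.3767 0.6993 0.6350 -2.0745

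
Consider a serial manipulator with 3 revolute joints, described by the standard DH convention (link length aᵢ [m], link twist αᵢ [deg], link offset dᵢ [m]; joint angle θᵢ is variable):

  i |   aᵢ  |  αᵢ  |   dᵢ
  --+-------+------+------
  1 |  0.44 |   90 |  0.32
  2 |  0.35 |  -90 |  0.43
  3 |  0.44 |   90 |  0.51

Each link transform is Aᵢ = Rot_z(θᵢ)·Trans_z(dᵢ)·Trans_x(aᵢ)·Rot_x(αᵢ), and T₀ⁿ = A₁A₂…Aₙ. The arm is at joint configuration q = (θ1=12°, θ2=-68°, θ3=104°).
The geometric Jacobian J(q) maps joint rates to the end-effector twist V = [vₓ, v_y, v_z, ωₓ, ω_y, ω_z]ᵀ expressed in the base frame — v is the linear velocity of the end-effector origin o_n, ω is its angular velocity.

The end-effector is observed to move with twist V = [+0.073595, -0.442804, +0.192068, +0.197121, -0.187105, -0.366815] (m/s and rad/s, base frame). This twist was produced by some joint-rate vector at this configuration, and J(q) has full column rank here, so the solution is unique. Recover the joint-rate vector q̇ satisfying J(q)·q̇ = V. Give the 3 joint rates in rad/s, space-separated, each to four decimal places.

o_n = [0.9828, 0.2058, 0.2852]
J₁: ẑ×o_n = [-0.2058, 0.9828, 0.0000], ω = ẑ
J2: z=[0.2079, -0.9781, 0.0000] o=[0.4304, 0.0915, 0.3200] → [0.0340, 0.0072, 0.5641, 0.2079, -0.9781, 0.0000]
J3: z=[0.9069, 0.1928, 0.3746] o=[0.6480, -0.3019, -0.0045] → [-0.1343, -0.1374, 0.3958, 0.9069, 0.1928, 0.3746]
q̇ = J⁺·V = [-0.4290, 0.2240, 0.1660]

-0.4290 0.2240 0.1660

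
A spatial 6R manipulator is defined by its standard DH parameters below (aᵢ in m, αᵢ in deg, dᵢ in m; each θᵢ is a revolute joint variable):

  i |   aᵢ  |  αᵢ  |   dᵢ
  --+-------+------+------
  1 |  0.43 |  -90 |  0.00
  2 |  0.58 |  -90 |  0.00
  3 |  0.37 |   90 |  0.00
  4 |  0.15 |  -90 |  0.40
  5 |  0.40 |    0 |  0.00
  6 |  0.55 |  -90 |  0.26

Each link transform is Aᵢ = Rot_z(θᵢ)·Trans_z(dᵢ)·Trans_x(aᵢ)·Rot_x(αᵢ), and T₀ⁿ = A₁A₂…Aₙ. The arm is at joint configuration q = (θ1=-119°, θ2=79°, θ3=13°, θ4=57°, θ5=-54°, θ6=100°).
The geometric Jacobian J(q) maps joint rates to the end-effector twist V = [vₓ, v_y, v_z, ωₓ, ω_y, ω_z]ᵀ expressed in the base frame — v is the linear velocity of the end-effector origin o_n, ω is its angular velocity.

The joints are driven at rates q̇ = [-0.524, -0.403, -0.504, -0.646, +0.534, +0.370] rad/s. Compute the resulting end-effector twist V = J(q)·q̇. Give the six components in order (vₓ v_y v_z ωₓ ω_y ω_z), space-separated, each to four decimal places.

o_n = [0.2207, 0.0033, -1.3365]
J₁: ẑ×o_n = [-0.0033, 0.2207, 0.0000], ω = ẑ
J2: z=[0.8746, -0.4848, 0.0000] o=[-0.2085, -0.3761, 0.0000] → [0.6480, 1.1690, 0.5399, 0.8746, -0.4848, 0.0000]
J3: z=[0.4759, 0.8586, -0.1908] o=[-0.2621, -0.4729, -0.5693] → [-0.5678, 0.2730, -0.1879, 0.4759, 0.8586, -0.1908]
J4: z=[0.8314, -0.5099, -0.2208] o=[-0.3683, -0.4927, -0.9232] → [0.3203, 0.2136, 0.7127, 0.8314, -0.5099, -0.2208]
J5: z=[0.4998, 0.5125, 0.6982] o=[0.0007, -0.5930, -1.1137] → [-0.5306, 0.2649, 0.1853, 0.4998, 0.5125, 0.6982]
J6: z=[0.4998, 0.5125, 0.6982] o=[0.3269, -0.5956, -1.3453] → [-0.4137, -0.0785, 0.3538, 0.4998, 0.5125, 0.6982]
V = J·q̇ = [-0.6165, -0.7498, -0.3534, -0.6776, 0.5554, 0.3460]

-0.6165 -0.7498 -0.3534 -0.6776 0.5554 0.3460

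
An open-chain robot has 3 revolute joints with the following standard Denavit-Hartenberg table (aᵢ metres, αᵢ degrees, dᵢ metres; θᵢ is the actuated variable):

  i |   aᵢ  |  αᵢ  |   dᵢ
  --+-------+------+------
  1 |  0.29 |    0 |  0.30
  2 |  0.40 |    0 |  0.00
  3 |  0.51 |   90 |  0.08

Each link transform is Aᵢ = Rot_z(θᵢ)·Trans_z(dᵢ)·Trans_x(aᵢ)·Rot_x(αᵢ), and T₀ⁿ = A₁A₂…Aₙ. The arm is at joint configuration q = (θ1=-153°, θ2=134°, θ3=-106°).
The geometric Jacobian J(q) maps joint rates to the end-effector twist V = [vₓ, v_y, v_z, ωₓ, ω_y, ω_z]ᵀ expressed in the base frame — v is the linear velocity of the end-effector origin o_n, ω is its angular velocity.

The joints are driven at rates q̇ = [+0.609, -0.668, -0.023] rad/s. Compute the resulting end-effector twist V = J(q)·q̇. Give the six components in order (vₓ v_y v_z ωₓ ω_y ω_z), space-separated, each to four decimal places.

0.0382 -0.1557 0.0000 0.0000 0.0000 -0.0820

o_n = [-0.1727, -0.6797, 0.3800]
J₁: ẑ×o_n = [0.6797, -0.1727, 0.0000], ω = ẑ
J2: z=[0.0000, 0.0000, 1.0000] o=[-0.2584, -0.1317, 0.3000] → [0.5480, 0.0857, -0.0000, 0.0000, 0.0000, 1.0000]
J3: z=[0.0000, 0.0000, 1.0000] o=[0.1198, -0.2619, 0.3000] → [0.4178, -0.2925, 0.0000, 0.0000, 0.0000, 1.0000]
V = J·q̇ = [0.0382, -0.1557, 0.0000, 0.0000, 0.0000, -0.0820]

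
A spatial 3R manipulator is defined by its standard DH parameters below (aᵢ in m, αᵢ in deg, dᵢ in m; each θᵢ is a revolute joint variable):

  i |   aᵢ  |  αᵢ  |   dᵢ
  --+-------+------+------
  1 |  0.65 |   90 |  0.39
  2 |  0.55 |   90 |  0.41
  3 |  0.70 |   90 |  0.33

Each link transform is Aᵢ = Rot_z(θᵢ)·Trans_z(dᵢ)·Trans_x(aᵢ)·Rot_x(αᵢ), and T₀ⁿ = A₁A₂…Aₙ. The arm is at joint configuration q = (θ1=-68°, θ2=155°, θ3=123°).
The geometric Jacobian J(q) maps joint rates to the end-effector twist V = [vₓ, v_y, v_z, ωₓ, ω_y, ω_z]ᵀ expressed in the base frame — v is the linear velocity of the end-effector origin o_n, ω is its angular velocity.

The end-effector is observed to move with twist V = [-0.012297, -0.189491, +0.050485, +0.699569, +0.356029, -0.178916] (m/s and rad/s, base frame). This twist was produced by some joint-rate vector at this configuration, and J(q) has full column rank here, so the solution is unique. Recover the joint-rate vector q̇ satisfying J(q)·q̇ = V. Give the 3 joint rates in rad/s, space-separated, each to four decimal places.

o_n = [-0.6860, -0.9637, 0.7604]
J₁: ẑ×o_n = [0.9637, -0.6860, 0.0000], ω = ẑ
J2: z=[-0.9272, -0.3746, 0.0000] o=[0.2435, -0.6027, 0.3900] → [-0.1388, 0.3434, -0.0135, -0.9272, -0.3746, 0.0000]
J3: z=[0.1583, -0.3918, 0.9063] o=[-0.3234, -0.2941, 0.6224] → [0.5528, -0.3505, -0.2481, 0.1583, -0.3918, 0.9063]
q̇ = J⁺·V = [-0.0330, -0.7820, -0.1610]

-0.0330 -0.7820 -0.1610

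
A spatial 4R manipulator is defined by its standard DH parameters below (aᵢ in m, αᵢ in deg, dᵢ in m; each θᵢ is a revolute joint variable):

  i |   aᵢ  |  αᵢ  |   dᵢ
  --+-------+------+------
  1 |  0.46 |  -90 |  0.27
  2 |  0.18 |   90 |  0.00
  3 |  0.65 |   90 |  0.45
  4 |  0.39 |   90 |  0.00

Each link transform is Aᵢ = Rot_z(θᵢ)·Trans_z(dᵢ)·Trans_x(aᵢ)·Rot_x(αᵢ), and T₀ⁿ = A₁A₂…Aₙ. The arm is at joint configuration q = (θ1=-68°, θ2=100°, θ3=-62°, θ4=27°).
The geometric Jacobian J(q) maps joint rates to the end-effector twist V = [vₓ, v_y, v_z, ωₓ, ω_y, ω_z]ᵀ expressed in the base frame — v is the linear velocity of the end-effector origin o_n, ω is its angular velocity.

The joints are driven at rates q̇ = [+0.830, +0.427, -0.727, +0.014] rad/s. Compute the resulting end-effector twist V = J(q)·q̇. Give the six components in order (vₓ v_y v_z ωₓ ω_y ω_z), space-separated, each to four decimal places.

o_n = [-0.4551, -1.2246, -0.4773]
J₁: ẑ×o_n = [1.2246, -0.4551, 0.0000], ω = ẑ
J2: z=[0.9272, 0.3746, 0.0000] o=[0.1723, -0.4265, 0.2700] → [-0.2800, 0.6929, -0.5050, 0.9272, 0.3746, 0.0000]
J3: z=[0.3689, -0.9131, -0.1736] o=[0.1606, -0.3975, 0.0927] → [0.3769, 0.3172, -0.8674, 0.3689, -0.9131, -0.1736]
J4: z=[-0.3779, -0.3180, 0.8695] o=[-0.2254, -0.9743, -0.2859] → [0.2786, -0.2721, 0.0215, -0.3779, -0.3180, 0.8695]
V = J·q̇ = [0.6268, -0.3163, 0.4153, 0.1224, 0.8193, 0.9684]

0.6268 -0.3163 0.4153 0.1224 0.8193 0.9684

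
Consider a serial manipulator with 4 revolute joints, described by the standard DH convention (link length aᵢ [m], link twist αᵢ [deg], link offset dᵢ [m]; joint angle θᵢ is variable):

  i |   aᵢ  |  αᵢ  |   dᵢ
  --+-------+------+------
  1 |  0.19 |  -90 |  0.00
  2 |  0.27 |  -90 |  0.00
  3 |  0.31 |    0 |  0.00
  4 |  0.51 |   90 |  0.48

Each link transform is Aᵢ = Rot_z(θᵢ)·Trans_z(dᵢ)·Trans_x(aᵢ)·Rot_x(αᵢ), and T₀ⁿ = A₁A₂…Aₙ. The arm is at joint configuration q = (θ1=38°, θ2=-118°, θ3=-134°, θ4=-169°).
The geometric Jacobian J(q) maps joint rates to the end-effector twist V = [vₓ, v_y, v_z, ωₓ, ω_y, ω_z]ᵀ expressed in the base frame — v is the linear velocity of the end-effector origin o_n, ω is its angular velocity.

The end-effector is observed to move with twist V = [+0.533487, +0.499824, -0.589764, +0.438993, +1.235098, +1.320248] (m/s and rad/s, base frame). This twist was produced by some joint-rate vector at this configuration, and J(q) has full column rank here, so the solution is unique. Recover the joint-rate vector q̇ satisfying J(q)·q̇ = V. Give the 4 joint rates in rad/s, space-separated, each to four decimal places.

0.7320 0.7030 0.3640 0.8890

o_n = [0.4868, 0.1205, 0.5189]
J₁: ẑ×o_n = [-0.1205, 0.4868, 0.0000], ω = ẑ
J2: z=[-0.6157, 0.7880, 0.0000] o=[0.1497, 0.1170, 0.0000] → [0.4089, 0.3194, -0.2678, -0.6157, 0.7880, 0.0000]
J3: z=[0.6958, 0.5436, 0.4695] o=[0.0498, 0.0389, 0.2384] → [0.1142, 0.0100, -0.1808, 0.6958, 0.5436, 0.4695]
J4: z=[0.6958, 0.5436, 0.4695] o=[-0.0078, 0.2769, 0.0483] → [0.3292, -0.0953, -0.3777, 0.6958, 0.5436, 0.4695]
q̇ = J⁺·V = [0.7320, 0.7030, 0.3640, 0.8890]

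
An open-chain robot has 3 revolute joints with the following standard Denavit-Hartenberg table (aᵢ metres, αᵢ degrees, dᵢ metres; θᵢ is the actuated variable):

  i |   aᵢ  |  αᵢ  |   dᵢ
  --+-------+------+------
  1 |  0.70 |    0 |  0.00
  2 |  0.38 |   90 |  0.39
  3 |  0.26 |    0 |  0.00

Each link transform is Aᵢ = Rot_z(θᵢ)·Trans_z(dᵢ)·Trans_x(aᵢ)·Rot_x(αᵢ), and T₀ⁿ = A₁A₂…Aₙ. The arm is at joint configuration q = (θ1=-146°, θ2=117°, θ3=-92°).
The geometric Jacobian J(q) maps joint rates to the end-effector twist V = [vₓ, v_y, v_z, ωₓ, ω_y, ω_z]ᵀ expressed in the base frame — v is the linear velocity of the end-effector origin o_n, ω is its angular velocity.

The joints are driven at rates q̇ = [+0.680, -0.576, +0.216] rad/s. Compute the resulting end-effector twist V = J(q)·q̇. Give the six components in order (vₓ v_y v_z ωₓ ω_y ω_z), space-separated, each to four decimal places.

o_n = [-0.2559, -0.5713, 0.1302]
J₁: ẑ×o_n = [0.5713, -0.2559, 0.0000], ω = ẑ
J2: z=[0.0000, 0.0000, 1.0000] o=[-0.5803, -0.3914, 0.0000] → [0.1798, 0.3244, -0.0000, 0.0000, 0.0000, 1.0000]
J3: z=[-0.4848, -0.8746, 0.0000] o=[-0.2480, -0.5757, 0.3900] → [0.2273, -0.1260, -0.0091, -0.4848, -0.8746, 0.0000]
V = J·q̇ = [0.3340, -0.3881, -0.0020, -0.1047, -0.1889, 0.1040]

0.3340 -0.3881 -0.0020 -0.1047 -0.1889 0.1040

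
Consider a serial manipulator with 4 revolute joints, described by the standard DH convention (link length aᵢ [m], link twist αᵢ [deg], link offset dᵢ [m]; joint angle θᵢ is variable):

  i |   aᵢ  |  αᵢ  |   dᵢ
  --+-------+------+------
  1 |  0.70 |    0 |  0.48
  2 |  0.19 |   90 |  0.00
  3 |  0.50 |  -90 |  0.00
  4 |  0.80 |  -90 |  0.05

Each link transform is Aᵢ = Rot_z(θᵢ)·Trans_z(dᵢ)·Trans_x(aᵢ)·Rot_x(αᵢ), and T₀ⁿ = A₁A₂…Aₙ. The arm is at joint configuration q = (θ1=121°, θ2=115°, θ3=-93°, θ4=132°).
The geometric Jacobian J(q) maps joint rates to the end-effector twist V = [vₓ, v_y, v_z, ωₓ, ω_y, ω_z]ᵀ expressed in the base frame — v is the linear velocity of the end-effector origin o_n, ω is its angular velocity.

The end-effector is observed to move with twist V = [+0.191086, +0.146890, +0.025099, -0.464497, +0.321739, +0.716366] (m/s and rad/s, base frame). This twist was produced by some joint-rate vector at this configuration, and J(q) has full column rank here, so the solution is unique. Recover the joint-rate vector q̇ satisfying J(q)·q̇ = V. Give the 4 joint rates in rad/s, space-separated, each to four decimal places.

0.3400 0.3760 0.5650 -0.0070

o_n = [-0.0029, 0.0671, 0.5126]
J₁: ẑ×o_n = [-0.0671, -0.0029, 0.0000], ω = ẑ
J2: z=[0.0000, 0.0000, 1.0000] o=[-0.3605, 0.6000, 0.4800] → [0.5329, 0.3577, -0.0000, 0.0000, 0.0000, 1.0000]
J3: z=[-0.8290, 0.5592, 0.0000] o=[-0.4668, 0.4425, 0.4800] → [0.0183, 0.0271, 0.0518, -0.8290, 0.5592, 0.0000]
J4: z=[-0.5584, -0.8279, -0.0523] o=[-0.4521, 0.4642, -0.0193] → [-0.4612, 0.2735, 0.5937, -0.5584, -0.8279, -0.0523]
q̇ = J⁺·V = [0.3400, 0.3760, 0.5650, -0.0070]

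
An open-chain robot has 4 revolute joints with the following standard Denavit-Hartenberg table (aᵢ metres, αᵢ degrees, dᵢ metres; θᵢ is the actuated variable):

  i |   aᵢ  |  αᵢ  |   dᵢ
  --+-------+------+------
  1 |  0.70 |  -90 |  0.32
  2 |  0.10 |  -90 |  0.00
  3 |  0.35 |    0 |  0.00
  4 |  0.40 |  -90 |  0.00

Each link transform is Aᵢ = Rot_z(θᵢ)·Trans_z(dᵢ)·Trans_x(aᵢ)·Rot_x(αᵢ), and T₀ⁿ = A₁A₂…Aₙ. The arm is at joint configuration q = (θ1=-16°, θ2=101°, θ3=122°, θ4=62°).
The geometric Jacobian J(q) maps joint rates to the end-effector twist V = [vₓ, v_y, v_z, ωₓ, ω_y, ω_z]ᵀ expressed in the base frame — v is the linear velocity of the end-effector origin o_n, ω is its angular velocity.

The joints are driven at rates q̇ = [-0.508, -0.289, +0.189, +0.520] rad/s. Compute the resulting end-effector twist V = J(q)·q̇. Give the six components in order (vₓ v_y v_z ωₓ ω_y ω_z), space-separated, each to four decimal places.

-0.2801 -0.0077 0.0624 -0.7487 -0.0860 -0.3727

o_n = [0.6876, -0.4769, 0.7956]
J₁: ẑ×o_n = [0.4769, 0.6876, -0.0000], ω = ẑ
J2: z=[0.2756, 0.9613, 0.0000] o=[0.6729, -0.1929, 0.3200] → [0.4572, -0.1311, -0.0924, 0.2756, 0.9613, 0.0000]
J3: z=[-0.9436, 0.2706, 0.1908] o=[0.6545, -0.1877, 0.2218] → [0.2104, 0.5477, 0.2640, -0.9436, 0.2706, 0.1908]
J4: z=[-0.9436, 0.2706, 0.1908] o=[0.6067, -0.4828, 0.4039] → [0.1049, 0.3850, -0.0274, -0.9436, 0.2706, 0.1908]
V = J·q̇ = [-0.2801, -0.0077, 0.0624, -0.7487, -0.0860, -0.3727]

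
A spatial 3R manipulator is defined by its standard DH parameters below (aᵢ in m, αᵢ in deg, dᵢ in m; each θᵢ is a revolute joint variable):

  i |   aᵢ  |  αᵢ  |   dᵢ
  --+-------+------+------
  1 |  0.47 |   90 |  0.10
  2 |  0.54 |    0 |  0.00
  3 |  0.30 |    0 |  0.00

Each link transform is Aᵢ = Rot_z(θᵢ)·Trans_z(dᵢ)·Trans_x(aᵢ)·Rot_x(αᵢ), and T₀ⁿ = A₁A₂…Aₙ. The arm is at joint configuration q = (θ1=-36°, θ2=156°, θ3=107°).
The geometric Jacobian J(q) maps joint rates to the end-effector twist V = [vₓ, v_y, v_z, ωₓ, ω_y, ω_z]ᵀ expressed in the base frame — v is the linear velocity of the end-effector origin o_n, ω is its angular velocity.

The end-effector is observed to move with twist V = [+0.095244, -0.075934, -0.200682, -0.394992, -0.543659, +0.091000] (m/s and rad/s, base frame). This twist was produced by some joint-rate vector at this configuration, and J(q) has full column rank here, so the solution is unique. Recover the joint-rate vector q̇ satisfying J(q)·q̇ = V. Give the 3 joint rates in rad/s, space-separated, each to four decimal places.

o_n = [-0.0484, 0.0352, 0.0219]
J₁: ẑ×o_n = [-0.0352, -0.0484, 0.0000], ω = ẑ
J2: z=[-0.5878, -0.8090, 0.0000] o=[0.3802, -0.2763, 0.1000] → [0.0632, -0.0459, -0.5299, -0.5878, -0.8090, 0.0000]
J3: z=[-0.5878, -0.8090, 0.0000] o=[-0.0189, 0.0137, 0.3196] → [0.2409, -0.1750, -0.0366, -0.5878, -0.8090, 0.0000]
q̇ = J⁺·V = [0.0910, 0.3570, 0.3150]

0.0910 0.3570 0.3150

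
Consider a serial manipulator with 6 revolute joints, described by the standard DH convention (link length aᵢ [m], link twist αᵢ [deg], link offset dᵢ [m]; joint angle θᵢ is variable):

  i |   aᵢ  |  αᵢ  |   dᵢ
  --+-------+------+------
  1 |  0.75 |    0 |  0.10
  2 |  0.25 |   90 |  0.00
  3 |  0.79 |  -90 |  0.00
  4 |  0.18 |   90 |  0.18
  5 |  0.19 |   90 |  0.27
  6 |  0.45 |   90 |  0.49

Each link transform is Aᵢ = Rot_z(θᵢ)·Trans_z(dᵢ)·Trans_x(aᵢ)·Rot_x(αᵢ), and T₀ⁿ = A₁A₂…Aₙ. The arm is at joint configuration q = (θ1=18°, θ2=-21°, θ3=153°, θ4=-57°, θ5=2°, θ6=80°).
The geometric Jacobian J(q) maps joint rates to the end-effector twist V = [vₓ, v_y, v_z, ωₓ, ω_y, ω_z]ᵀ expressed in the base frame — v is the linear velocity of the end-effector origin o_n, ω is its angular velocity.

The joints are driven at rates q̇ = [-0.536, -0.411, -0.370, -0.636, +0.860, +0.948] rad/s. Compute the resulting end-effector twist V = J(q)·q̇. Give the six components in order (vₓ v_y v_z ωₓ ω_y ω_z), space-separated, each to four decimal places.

o_n = [0.6622, -0.5451, 0.5697]
J₁: ẑ×o_n = [0.5451, 0.6622, -0.0000], ω = ẑ
J2: z=[0.0000, 0.0000, 1.0000] o=[0.7133, 0.2318, 0.1000] → [0.7769, -0.0510, 0.0000, 0.0000, 0.0000, 1.0000]
J3: z=[-0.0523, -0.9986, 0.0000] o=[0.9629, 0.2187, 0.1000] → [-0.4691, 0.0246, -0.2603, -0.0523, -0.9986, 0.0000]
J4: z=[-0.4534, 0.0238, -0.8910] o=[0.2600, 0.2555, 0.4587] → [-0.7107, -0.3080, 0.3534, -0.4534, 0.0238, -0.8910]
J5: z=[0.7177, -0.5830, -0.3807] o=[0.0833, 0.1136, 0.3428] → [-0.3831, -0.3833, -0.1352, 0.7177, -0.5830, -0.3807]
J6: z=[0.4346, -0.0521, 0.8991] o=[0.1737, -0.1978, 0.2810] → [0.2972, 0.3138, -0.1255, 0.4346, -0.0521, 0.8991]
V = J·q̇ = [-0.0336, -0.1794, -0.3637, 1.3370, -0.1964, 0.1446]

-0.0336 -0.1794 -0.3637 1.3370 -0.1964 0.1446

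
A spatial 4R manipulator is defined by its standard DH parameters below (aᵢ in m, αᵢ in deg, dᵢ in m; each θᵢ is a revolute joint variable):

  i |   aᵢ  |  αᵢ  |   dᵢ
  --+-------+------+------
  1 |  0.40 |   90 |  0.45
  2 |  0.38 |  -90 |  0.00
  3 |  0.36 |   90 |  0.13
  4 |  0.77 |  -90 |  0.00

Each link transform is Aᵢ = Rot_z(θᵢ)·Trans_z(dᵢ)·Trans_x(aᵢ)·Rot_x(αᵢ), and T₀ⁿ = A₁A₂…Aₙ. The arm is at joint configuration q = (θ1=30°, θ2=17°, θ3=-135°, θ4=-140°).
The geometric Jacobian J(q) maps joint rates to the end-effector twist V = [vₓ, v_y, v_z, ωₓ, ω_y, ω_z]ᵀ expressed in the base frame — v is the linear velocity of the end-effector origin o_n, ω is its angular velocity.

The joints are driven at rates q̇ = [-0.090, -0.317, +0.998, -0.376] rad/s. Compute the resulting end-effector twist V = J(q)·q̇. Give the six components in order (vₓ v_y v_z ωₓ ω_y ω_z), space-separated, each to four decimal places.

-0.2219 0.1046 0.0049 -0.0581 0.0255 0.9421

o_n = [0.8069, 0.6535, 0.2596]
J₁: ẑ×o_n = [-0.6535, 0.8069, 0.0000], ω = ẑ
J2: z=[0.5000, -0.8660, 0.0000] o=[0.3464, 0.2000, 0.4500] → [0.1649, 0.0952, 0.6255, 0.5000, -0.8660, 0.0000]
J3: z=[-0.2532, -0.1462, 0.9563] o=[0.6611, 0.3817, 0.5611] → [-0.2159, 0.0630, -0.0475, -0.2532, -0.1462, 0.9563]
J4: z=[-0.9392, 0.2743, -0.2067] o=[0.5447, 0.0205, 0.6110] → [0.0345, -0.3842, -0.6664, -0.9392, 0.2743, -0.2067]
V = J·q̇ = [-0.2219, 0.1046, 0.0049, -0.0581, 0.0255, 0.9421]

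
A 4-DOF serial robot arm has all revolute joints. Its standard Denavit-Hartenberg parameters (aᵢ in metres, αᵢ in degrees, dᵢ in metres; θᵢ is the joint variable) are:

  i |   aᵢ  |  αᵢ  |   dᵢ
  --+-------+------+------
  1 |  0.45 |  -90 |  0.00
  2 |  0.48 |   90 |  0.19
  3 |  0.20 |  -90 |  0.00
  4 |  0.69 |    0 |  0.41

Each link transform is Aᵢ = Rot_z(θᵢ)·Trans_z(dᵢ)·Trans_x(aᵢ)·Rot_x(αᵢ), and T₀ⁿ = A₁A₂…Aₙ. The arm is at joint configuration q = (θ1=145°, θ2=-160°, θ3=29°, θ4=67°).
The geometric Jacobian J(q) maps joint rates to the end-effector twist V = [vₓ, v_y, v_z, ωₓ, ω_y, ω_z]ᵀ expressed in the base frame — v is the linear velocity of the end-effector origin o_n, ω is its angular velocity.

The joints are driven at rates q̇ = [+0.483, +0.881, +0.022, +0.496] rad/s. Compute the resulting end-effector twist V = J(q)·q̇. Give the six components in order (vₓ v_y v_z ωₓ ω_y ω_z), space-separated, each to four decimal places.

o_n = [-0.4592, -0.6261, 0.8335]
J₁: ẑ×o_n = [0.6261, -0.4592, 0.0000], ω = ẑ
J2: z=[-0.5736, -0.8192, 0.0000] o=[-0.3686, 0.2581, 0.0000] → [-0.6828, 0.4781, 0.4330, -0.5736, -0.8192, 0.0000]
J3: z=[0.2802, -0.1962, -0.9397] o=[-0.1081, -0.1562, 0.1642] → [-0.5728, 0.1424, -0.2005, 0.2802, -0.1962, -0.9397]
J4: z=[-0.8748, -0.4551, -0.1658] o=[-0.0291, -0.3300, 0.2240] → [-0.3265, 0.6045, 0.0633, -0.8748, -0.4551, -0.1658]
V = J·q̇ = [-0.4737, 0.5024, 0.4085, -0.9331, -0.9517, 0.3801]

-0.4737 0.5024 0.4085 -0.9331 -0.9517 0.3801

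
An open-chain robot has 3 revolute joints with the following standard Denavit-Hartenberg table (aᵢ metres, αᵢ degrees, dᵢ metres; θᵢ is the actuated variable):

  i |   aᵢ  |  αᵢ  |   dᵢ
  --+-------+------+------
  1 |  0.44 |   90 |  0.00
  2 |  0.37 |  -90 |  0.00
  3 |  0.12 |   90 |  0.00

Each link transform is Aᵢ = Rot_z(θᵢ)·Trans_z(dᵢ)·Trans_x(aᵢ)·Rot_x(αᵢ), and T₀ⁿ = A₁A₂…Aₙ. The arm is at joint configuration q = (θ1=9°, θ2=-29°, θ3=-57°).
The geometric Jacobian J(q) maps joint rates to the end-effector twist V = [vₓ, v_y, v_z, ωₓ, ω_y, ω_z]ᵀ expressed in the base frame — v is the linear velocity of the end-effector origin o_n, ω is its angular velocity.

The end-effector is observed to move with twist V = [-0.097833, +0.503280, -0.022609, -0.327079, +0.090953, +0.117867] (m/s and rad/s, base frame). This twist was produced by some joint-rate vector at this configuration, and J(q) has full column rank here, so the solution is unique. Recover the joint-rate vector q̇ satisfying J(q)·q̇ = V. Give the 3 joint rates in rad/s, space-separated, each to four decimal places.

o_n = [0.8264, 0.0290, -0.2111]
J₁: ẑ×o_n = [-0.0290, 0.8264, 0.0000], ω = ẑ
J2: z=[0.1564, -0.9877, 0.0000] o=[0.4346, 0.0688, 0.0000] → [0.2085, 0.0330, 0.3808, 0.1564, -0.9877, 0.0000]
J3: z=[0.4788, 0.0758, 0.8746] o=[0.7542, 0.1195, -0.1794] → [0.0767, 0.0783, -0.0488, 0.4788, 0.0758, 0.8746]
q̇ = J⁺·V = [0.6750, -0.1410, -0.6370]

0.6750 -0.1410 -0.6370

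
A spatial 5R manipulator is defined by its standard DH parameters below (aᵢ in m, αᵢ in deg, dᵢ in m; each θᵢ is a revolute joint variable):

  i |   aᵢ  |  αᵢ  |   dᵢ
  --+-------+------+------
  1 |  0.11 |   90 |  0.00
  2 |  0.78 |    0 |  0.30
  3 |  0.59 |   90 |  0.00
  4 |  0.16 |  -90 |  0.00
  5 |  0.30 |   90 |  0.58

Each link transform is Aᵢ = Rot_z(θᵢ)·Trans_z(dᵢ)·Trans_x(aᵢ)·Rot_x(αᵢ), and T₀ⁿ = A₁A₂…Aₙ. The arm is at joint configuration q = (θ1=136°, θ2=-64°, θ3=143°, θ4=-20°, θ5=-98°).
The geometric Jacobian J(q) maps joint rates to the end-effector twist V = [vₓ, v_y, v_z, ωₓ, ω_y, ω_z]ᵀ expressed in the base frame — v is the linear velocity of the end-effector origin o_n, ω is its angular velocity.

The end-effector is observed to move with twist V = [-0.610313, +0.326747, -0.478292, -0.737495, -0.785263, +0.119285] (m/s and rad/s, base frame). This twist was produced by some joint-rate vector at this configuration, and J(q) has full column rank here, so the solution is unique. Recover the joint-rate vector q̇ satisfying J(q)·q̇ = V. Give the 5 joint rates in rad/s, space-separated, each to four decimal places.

0.2540 -0.1190 -0.5870 0.0110 -0.3950

o_n = [-0.0994, 1.2145, 0.1252]
J₁: ẑ×o_n = [-1.2145, -0.0994, 0.0000], ω = ẑ
J2: z=[0.6947, 0.7193, 0.0000] o=[-0.0791, 0.0764, 0.0000] → [0.0901, -0.0870, 0.8052, 0.6947, 0.7193, 0.0000]
J3: z=[0.6947, 0.7193, 0.0000] o=[-0.1167, 0.5297, -0.7011] → [0.5944, -0.5740, 0.4633, 0.6947, 0.7193, 0.0000]
J4: z=[-0.7061, 0.6819, -0.1908] o=[-0.1977, 0.6079, -0.1219] → [0.2842, 0.1557, -0.4953, -0.7061, 0.6819, -0.1908]
J5: z=[0.6058, 0.7213, 0.3357] o=[-0.2563, 0.5885, 0.0257] → [-0.1384, -0.0076, 0.2661, 0.6058, 0.7213, 0.3357]
q̇ = J⁺·V = [0.2540, -0.1190, -0.5870, 0.0110, -0.3950]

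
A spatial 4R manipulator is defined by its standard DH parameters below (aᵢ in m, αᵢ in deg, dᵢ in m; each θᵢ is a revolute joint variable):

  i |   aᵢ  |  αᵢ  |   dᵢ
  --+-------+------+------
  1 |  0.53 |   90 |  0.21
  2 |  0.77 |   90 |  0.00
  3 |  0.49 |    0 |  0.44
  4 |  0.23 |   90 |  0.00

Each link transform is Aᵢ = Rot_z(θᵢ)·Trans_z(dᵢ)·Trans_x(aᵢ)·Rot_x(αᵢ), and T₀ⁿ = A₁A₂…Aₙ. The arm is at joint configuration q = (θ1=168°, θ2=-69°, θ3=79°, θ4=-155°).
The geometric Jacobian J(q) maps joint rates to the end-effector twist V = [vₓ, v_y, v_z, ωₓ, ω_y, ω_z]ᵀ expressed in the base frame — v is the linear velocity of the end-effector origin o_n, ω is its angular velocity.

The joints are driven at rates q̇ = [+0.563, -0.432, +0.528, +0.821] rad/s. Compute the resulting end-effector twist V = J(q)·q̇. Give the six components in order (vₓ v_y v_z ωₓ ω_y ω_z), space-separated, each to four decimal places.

0.2441 -0.1829 -0.0088 1.1421 -0.6844 0.0796

o_n = [-0.3852, 0.3455, -0.8058]
J₁: ẑ×o_n = [-0.3455, -0.3852, 0.0000], ω = ẑ
J2: z=[0.2079, 0.9781, 0.0000] o=[-0.5184, 0.1102, 0.2100] → [-0.9936, 0.2112, -0.0814, 0.2079, 0.9781, 0.0000]
J3: z=[0.9132, -0.1941, -0.3584] o=[-0.7883, 0.1676, -0.5089] → [0.1214, 0.1267, 0.2407, 0.9132, -0.1941, -0.3584]
J4: z=[0.9132, -0.1941, -0.3584] o=[-0.3193, 0.5596, -0.7538] → [-0.0667, 0.0711, -0.2083, 0.9132, -0.1941, -0.3584]
V = J·q̇ = [0.2441, -0.1829, -0.0088, 1.1421, -0.6844, 0.0796]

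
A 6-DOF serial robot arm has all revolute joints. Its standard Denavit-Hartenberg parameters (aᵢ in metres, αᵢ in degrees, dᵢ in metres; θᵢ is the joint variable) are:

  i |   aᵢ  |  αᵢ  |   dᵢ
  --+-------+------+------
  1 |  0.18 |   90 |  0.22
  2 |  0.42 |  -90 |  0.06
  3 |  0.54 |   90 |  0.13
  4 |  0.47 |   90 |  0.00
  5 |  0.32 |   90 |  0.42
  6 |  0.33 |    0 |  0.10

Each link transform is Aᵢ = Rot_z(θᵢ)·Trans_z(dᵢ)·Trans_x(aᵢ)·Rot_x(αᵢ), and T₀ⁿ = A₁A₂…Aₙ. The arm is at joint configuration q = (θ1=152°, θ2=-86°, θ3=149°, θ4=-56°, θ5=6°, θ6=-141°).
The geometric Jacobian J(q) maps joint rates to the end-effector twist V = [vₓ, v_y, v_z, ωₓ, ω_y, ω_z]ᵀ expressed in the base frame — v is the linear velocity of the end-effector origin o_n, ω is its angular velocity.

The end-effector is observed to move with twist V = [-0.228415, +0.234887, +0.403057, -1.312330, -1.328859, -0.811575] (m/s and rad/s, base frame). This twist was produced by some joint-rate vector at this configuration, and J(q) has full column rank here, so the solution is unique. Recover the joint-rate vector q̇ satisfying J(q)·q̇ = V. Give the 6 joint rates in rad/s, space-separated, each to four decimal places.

-0.4770 -0.7640 0.2780 0.3560 -0.3040 -0.7180

o_n = [0.1445, -0.3084, 0.3892]
J₁: ẑ×o_n = [0.3084, 0.1445, -0.0000], ω = ẑ
J2: z=[0.4695, 0.8829, 0.0000] o=[-0.1589, 0.0845, 0.2200] → [0.1494, -0.0794, -0.4523, 0.4695, 0.8829, 0.0000]
J3: z=[-0.8808, 0.4683, 0.0698] o=[-0.1566, 0.1512, -0.1990] → [0.3075, 0.5391, 0.2638, -0.8808, 0.4683, 0.0698]
J4: z=[-0.4341, -0.7400, -0.5138] o=[-0.3732, -0.0486, 0.2718] → [-0.2203, -0.2150, 0.4958, -0.4341, -0.7400, -0.5138]
J5: z=[0.6492, 0.1384, -0.7479] o=[-0.0797, -0.3580, 0.4694] → [0.0260, -0.1156, 0.0012, 0.6492, 0.1384, -0.7479]
J6: z=[0.4970, 0.6671, 0.5549] o=[0.3772, -0.5341, 0.2718] → [-0.0469, -0.1875, 0.2675, 0.4970, 0.6671, 0.5549]
q̇ = J⁺·V = [-0.4770, -0.7640, 0.2780, 0.3560, -0.3040, -0.7180]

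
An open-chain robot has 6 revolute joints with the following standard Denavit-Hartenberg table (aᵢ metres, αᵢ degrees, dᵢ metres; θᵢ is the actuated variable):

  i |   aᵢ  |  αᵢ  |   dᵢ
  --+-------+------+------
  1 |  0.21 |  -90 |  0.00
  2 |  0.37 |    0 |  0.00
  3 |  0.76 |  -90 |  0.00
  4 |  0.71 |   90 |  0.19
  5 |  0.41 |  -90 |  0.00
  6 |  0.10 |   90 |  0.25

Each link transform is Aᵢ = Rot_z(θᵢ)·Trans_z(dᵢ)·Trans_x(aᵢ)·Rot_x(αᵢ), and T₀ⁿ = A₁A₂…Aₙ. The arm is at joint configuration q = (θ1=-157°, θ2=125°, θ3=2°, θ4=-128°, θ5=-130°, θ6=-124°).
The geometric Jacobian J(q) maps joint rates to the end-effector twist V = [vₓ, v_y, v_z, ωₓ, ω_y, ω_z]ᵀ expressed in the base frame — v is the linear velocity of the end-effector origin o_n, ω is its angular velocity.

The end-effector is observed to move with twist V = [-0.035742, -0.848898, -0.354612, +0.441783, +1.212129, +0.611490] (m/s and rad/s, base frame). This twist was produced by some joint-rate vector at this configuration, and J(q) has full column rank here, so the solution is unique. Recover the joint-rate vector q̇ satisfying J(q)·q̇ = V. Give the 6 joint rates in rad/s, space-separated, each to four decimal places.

o_n = [0.1667, -0.4507, -0.6721]
J₁: ẑ×o_n = [0.4507, 0.1667, -0.0000], ω = ẑ
J2: z=[0.3907, -0.9205, 0.0000] o=[-0.1933, -0.0821, 0.0000] → [0.6187, 0.2626, 0.1874, 0.3907, -0.9205, 0.0000]
J3: z=[0.3907, -0.9205, 0.0000] o=[0.0020, 0.0009, -0.3031] → [0.3397, 0.1442, -0.0249, 0.3907, -0.9205, 0.0000]
J4: z=[0.7351, 0.3121, 0.6018] o=[0.4231, 0.1796, -0.9100] → [0.4536, -0.3292, -0.3834, 0.7351, 0.3121, 0.6018]
J5: z=[-0.6771, 0.3814, 0.6293] o=[0.5392, -0.3789, -0.4466] → [-0.0409, -0.3871, 0.1907, -0.6771, 0.3814, 0.6293]
J6: z=[-0.4979, -0.8671, -0.0102] o=[0.3170, -0.2476, -0.7652] → [-0.0828, 0.0479, -0.0292, -0.4979, -0.8671, -0.0102]
q̇ = J⁺·V = [-0.4770, -0.9280, 0.9520, 0.8940, 0.8630, -0.7220]

-0.4770 -0.9280 0.9520 0.8940 0.8630 -0.7220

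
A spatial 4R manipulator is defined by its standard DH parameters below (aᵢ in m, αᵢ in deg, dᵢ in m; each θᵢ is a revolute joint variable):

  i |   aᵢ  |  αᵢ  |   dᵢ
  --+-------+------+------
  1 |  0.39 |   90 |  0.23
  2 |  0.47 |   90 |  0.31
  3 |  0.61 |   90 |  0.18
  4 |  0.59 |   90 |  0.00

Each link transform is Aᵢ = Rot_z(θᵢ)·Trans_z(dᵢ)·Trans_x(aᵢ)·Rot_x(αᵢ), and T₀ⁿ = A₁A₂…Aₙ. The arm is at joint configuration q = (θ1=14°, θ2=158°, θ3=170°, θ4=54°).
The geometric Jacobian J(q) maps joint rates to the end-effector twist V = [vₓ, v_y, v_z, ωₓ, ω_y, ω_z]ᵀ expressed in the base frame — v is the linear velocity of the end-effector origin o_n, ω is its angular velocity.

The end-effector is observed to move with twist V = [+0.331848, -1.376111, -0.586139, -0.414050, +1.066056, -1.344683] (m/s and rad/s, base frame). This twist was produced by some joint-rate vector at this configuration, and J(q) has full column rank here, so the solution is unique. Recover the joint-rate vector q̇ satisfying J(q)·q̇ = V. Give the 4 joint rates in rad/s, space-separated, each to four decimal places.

o_n = [1.1574, -0.2022, 0.6625]
J₁: ẑ×o_n = [0.2022, 1.1574, -0.0000], ω = ẑ
J2: z=[0.2419, -0.9703, 0.0000] o=[0.3784, 0.0943, 0.2300] → [-0.4197, -0.1046, 0.6841, 0.2419, -0.9703, 0.0000]
J3: z=[0.3635, 0.0906, 0.9272] o=[0.0306, -0.3119, 0.4061] → [-0.0785, 0.9515, -0.0622, 0.3635, 0.0906, 0.9272]
J4: z=[0.0820, -0.9945, 0.0650] o=[0.6621, -0.2636, 0.3479] → [-0.3169, 0.0064, 0.4976, 0.0820, -0.9945, 0.0650]
q̇ = J⁺·V = [-0.6090, -0.3280, -0.7360, -0.8190]

-0.6090 -0.3280 -0.7360 -0.8190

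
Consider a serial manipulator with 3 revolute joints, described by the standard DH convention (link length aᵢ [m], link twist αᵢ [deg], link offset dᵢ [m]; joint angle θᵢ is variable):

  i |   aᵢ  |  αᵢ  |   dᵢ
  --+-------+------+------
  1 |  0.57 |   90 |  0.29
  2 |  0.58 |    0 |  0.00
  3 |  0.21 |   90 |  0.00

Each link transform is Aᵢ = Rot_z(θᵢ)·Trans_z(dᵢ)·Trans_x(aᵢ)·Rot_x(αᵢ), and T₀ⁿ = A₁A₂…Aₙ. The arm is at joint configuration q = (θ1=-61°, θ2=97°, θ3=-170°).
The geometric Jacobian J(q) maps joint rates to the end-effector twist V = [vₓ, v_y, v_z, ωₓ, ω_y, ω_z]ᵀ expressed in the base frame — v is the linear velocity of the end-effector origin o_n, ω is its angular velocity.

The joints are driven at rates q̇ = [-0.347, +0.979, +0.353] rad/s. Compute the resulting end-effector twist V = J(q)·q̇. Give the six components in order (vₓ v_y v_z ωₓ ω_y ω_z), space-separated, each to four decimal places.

o_n = [0.2718, -0.4904, 0.6649]
J₁: ẑ×o_n = [0.4904, 0.2718, -0.0000], ω = ẑ
J2: z=[-0.8746, -0.4848, 0.0000] o=[0.2763, -0.4985, 0.2900] → [-0.1817, 0.3279, -0.0093, -0.8746, -0.4848, 0.0000]
J3: z=[-0.8746, -0.4848, 0.0000] o=[0.2421, -0.4367, 0.8657] → [0.0974, -0.1756, 0.0614, -0.8746, -0.4848, 0.0000]
V = J·q̇ = [-0.3137, 0.1646, 0.0126, -1.1650, -0.6458, -0.3470]

-0.3137 0.1646 0.0126 -1.1650 -0.6458 -0.3470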